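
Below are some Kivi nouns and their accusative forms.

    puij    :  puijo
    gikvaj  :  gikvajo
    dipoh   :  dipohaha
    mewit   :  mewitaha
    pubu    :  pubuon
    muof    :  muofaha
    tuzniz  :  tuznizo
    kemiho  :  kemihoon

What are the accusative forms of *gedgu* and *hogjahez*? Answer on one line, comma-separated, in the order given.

The suffix is conditioned by the final sound: -aha when the stem ends in a voiceless consonant (*dipoh*, *mewit*, *muof*); -o when the stem ends in a voiced consonant (*puij*, *gikvaj*, *tuzniz*); -on when the stem ends in a vowel (*pubu*, *kemiho*).
Since the final sound of *gedgu* is /u/ (a vowel), it takes -on, giving *gedguon*.
The final sound of *hogjahez* is /z/, which is a voiced consonant, so the suffix is -o, giving *hogjahezo*.

gedguon, hogjahezo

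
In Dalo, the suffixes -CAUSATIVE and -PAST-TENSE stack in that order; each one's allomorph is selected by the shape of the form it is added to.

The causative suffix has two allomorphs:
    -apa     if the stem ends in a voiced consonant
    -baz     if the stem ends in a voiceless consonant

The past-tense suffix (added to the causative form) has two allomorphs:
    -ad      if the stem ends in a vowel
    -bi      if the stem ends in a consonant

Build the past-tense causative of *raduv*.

*raduv*: final consonant = /v/, voiced → -apa → *raduvapa*.
The final sound of the causative form *raduvapa* is /a/, which is a vowel, so the past-tense suffix is -ad, giving *raduvapaad*.

raduvapaad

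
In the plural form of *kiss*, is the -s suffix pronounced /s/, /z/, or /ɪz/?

/ɪz/

The stem *kiss* ends in a sibilant (/s, z, ʃ, ʒ, tʃ, dʒ/).
The plural suffix surfaces as /ɪz/ after sibilants, /s/ after other voiceless consonants, and /z/ after other voiced sounds.
So the plural -s on *kiss* is pronounced /ɪz/.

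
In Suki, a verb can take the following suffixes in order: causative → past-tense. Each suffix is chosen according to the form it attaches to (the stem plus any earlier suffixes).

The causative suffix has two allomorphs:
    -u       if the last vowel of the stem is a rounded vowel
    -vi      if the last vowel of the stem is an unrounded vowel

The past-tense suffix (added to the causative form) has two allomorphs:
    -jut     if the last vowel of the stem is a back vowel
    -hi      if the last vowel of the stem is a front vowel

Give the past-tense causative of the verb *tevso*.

*tevso*: last vowel = /o/, a rounded vowel → -u → *tevsou*.
The causative form *tevsou* — last vowel /u/ (a back vowel) → -jut → *tevsoujut*.

tevsoujut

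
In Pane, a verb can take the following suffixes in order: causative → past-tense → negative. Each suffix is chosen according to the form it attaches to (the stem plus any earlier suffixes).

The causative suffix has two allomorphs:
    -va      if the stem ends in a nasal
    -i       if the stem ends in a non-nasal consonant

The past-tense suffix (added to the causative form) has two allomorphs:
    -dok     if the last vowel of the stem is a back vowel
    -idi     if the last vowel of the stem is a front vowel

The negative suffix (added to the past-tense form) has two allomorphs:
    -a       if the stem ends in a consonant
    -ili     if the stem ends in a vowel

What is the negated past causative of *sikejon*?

sikejonvadoka

*sikejon*: final consonant = /n/, a nasal → -va → *sikejonva*.
The last vowel of the causative form *sikejonva* is /a/, which is a back vowel, so the past-tense suffix is -dok, giving *sikejonvadok*.
The past-tense form *sikejonvadok* — final sound /k/ (a consonant) → -a → *sikejonvadoka*.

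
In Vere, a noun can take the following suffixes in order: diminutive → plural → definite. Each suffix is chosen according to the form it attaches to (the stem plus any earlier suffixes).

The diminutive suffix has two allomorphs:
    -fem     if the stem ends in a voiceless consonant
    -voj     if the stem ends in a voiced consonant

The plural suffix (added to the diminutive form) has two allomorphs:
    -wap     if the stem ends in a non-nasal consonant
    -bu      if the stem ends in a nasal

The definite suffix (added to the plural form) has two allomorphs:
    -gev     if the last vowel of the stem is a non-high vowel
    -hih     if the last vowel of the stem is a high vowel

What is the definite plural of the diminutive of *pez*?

pezvojwapgev

*pez*: final consonant = /z/, voiced → -voj → *pezvoj*.
Since the final consonant of the diminutive form *pezvoj* is /j/ (non-nasal), it takes -wap, giving *pezvojwap*.
Since the last vowel of the plural form *pezvojwap* is /a/ (a non-high vowel), it takes -gev, giving *pezvojwapgev*.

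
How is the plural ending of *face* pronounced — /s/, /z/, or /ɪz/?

/ɪz/

The stem *face* ends in a sibilant (/s, z, ʃ, ʒ, tʃ, dʒ/).
The plural suffix surfaces as /ɪz/ after sibilants, /s/ after other voiceless consonants, and /z/ after other voiced sounds.
So the plural -s on *face* is pronounced /ɪz/.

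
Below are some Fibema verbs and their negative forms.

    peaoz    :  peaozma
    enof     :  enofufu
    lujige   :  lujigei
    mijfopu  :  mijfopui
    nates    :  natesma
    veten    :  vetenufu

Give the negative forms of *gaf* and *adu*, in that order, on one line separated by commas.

gafufu, adui

The alternation tracks the final sound of the stem — -ma when the stem ends in a sibilant (*peaoz*, *nates*); -ufu when the stem ends in a non-sibilant consonant (*enof*, *veten*); -i when the stem ends in a vowel (*lujige*, *mijfopu*).
Since the final sound of *gaf* is /f/ (a non-sibilant consonant), it takes -ufu, giving *gafufu*.
*adu*: final sound = /u/, a vowel → -i → *adui*.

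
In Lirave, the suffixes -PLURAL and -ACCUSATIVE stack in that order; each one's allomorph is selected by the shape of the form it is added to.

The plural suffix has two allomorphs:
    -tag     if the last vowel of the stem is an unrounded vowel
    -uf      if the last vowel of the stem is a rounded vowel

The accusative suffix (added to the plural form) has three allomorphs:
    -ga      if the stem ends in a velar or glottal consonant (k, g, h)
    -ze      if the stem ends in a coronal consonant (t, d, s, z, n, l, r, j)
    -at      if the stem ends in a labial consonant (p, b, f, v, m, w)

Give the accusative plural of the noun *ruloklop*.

*ruloklop* — last vowel /o/ (a rounded vowel) → -uf → *ruloklopuf*.
The plural form *ruloklopuf* — final consonant /f/ (labial) → -at → *ruloklopufat*.

ruloklopufat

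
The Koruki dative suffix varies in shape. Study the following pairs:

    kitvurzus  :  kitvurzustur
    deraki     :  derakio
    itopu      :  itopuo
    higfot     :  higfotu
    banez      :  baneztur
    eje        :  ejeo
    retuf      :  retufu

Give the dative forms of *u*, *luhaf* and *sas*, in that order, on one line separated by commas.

The suffix is conditioned by the final sound: -tur when the stem ends in a sibilant (*kitvurzus*, *banez*); -u when the stem ends in a non-sibilant consonant (*higfot*, *retuf*); -o when the stem ends in a vowel (*deraki*, *itopu*, *eje*).
*u*: final sound = /u/, a vowel → -o → *uo*.
*luhaf* — final sound /f/ (a non-sibilant consonant) → -u → *luhafu*.
*sas* — final sound /s/ (a sibilant) → -tur → *sastur*.

uo, luhafu, sastur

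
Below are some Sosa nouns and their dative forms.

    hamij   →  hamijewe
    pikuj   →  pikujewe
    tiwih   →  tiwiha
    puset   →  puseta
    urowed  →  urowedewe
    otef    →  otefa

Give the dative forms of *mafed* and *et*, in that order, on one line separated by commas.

The pattern is voicing of the final consonant: -a when the stem ends in a voiceless consonant (*tiwih*, *puset*, *otef*); -ewe when the stem ends in a voiced consonant (*hamij*, *pikuj*, *urowed*).
Since the final consonant of *mafed* is /d/ (voiced), it takes -ewe, giving *mafedewe*.
Since the final consonant of *et* is /t/ (voiceless), it takes -a, giving *eta*.

mafedewe, eta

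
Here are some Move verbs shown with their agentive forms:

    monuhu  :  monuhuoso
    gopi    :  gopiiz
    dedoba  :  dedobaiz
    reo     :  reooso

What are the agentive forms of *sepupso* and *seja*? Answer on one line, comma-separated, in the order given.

The alternation tracks the last vowel of the stem — -oso when the last vowel of the stem is a rounded vowel (*monuhu*, *reo*); -iz when the last vowel of the stem is an unrounded vowel (*gopi*, *dedoba*).
*sepupso*: last vowel = /o/, a rounded vowel → -oso → *sepupsooso*.
*seja* — last vowel /a/ (an unrounded vowel) → -iz → *sejaiz*.

sepupsooso, sejaiz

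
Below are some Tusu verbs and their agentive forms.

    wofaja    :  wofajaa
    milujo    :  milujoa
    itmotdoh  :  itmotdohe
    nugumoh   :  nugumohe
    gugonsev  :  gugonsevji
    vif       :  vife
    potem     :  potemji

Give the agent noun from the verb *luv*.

luvji

Looking at the final sound of each stem: -e when the stem ends in a voiceless consonant (*itmotdoh*, *nugumoh*, *vif*); -ji when the stem ends in a voiced consonant (*gugonsev*, *potem*); -a when the stem ends in a vowel (*wofaja*, *milujo*).
*luv* — final sound /v/ (a voiced consonant) → -ji → *luvji*.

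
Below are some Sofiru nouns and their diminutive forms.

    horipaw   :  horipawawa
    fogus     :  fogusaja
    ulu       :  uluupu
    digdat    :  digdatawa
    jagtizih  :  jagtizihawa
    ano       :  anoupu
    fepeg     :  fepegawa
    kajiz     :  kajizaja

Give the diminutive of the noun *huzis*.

huzisaja

The pattern is sibilance of the final sound: -aja when the stem ends in a sibilant (*fogus*, *kajiz*); -awa when the stem ends in a non-sibilant consonant (*horipaw*, *digdat*, *jagtizih*, *fepeg*); -upu when the stem ends in a vowel (*ulu*, *ano*).
The final sound of *huzis* is /s/, which is a sibilant, so the suffix is -aja, giving *huzisaja*.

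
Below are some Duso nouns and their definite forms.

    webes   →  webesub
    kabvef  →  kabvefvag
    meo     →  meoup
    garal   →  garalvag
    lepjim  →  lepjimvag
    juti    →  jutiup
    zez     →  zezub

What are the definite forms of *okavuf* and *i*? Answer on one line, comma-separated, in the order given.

okavufvag, iup

Looking at the final sound of each stem: -ub when the stem ends in a sibilant (*webes*, *zez*); -vag when the stem ends in a non-sibilant consonant (*kabvef*, *garal*, *lepjim*); -up when the stem ends in a vowel (*meo*, *juti*).
Since the final sound of *okavuf* is /f/ (a non-sibilant consonant), it takes -vag, giving *okavufvag*.
Since the final sound of *i* is /i/ (a vowel), it takes -up, giving *iup*.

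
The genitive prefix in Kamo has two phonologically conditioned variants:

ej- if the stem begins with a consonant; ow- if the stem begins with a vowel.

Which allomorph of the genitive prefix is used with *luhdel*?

ej-

*luhdel* — first sound /l/ (a consonant) → ej-.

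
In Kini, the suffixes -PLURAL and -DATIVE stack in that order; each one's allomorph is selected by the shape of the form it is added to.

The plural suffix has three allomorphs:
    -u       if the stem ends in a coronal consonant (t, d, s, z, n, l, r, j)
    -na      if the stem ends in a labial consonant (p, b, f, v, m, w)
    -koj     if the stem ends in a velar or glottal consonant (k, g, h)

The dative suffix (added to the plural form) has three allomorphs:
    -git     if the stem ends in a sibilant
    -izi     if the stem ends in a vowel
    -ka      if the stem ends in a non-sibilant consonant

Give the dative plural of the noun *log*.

Since the final consonant of *log* is /g/ (velar/glottal), it takes -koj, giving *logkoj*.
The plural form *logkoj* — final sound /j/ (a non-sibilant consonant) → -ka → *logkojka*.

logkojka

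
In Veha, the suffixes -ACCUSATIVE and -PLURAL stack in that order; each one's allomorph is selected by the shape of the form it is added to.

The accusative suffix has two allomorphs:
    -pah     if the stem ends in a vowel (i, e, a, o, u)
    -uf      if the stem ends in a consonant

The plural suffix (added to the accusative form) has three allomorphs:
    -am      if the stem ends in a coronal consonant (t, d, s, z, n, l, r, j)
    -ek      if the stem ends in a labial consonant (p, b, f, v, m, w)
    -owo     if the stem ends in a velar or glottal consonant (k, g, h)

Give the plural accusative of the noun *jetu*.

jetupahowo

Since the final sound of *jetu* is /u/ (a vowel), it takes -pah, giving *jetupah*.
The accusative form *jetupah* — final consonant /h/ (velar/glottal) → -owo → *jetupahowo*.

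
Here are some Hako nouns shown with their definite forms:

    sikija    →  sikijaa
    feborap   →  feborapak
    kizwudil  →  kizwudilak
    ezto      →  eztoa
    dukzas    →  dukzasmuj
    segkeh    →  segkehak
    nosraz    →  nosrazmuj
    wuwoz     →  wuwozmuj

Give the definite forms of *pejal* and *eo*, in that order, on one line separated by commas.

The alternation tracks the final sound of the stem — -muj when the stem ends in a sibilant (*dukzas*, *nosraz*, *wuwoz*); -ak when the stem ends in a non-sibilant consonant (*feborap*, *kizwudil*, *segkeh*); -a when the stem ends in a vowel (*sikija*, *ezto*).
The final sound of *pejal* is /l/, which is a non-sibilant consonant, so the suffix is -ak, giving *pejalak*.
The final sound of *eo* is /o/, which is a vowel, so the suffix is -a, giving *eoa*.

pejalak, eoa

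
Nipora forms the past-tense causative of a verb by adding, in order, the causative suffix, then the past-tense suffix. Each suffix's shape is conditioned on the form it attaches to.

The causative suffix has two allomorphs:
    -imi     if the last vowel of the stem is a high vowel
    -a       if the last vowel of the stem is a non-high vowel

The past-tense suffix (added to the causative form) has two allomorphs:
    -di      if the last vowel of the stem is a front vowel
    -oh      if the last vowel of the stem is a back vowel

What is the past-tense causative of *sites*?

sitesaoh

Since the last vowel of *sites* is /e/ (a non-high vowel), it takes -a, giving *sitesa*.
The causative form *sitesa*: last vowel = /a/, a back vowel → -oh → *sitesaoh*.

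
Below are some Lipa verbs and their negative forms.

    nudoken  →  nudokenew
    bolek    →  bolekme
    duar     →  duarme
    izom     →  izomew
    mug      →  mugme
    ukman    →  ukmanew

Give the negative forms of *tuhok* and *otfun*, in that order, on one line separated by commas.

tuhokme, otfunew

The pattern is nasality of the final consonant: -ew when the stem ends in a nasal (*nudoken*, *izom*, *ukman*); -me when the stem ends in a non-nasal consonant (*bolek*, *duar*, *mug*).
*tuhok* — final consonant /k/ (non-nasal) → -me → *tuhokme*.
The final consonant of *otfun* is /n/, which is a nasal, so the suffix is -ew, giving *otfunew*.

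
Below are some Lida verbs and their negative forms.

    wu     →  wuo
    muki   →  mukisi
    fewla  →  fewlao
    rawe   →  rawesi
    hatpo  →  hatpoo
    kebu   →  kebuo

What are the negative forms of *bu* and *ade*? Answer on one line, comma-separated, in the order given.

The pattern is front/back vowel harmony: -si when the last vowel of the stem is a front vowel (*muki*, *rawe*); -o when the last vowel of the stem is a back vowel (*wu*, *fewla*, *hatpo*, *kebu*).
The last vowel of *bu* is /u/, which is a back vowel, so the suffix is -o, giving *buo*.
*ade* — last vowel /e/ (a front vowel) → -si → *adesi*.

buo, adesi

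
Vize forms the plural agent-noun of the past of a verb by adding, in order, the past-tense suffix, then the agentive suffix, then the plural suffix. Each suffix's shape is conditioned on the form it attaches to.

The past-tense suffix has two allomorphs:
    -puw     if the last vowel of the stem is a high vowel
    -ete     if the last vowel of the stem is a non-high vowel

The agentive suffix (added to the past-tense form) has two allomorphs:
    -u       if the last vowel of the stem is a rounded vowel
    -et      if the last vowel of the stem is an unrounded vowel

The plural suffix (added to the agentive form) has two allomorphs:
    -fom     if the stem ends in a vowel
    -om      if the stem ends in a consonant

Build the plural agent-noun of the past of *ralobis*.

ralobispuwufom

*ralobis*: last vowel = /i/, a high vowel → -puw → *ralobispuw*.
Since the last vowel of the past-tense form *ralobispuw* is /u/ (a rounded vowel), it takes -u, giving *ralobispuwu*.
The agentive form *ralobispuwu* — final sound /u/ (a vowel) → -fom → *ralobispuwufom*.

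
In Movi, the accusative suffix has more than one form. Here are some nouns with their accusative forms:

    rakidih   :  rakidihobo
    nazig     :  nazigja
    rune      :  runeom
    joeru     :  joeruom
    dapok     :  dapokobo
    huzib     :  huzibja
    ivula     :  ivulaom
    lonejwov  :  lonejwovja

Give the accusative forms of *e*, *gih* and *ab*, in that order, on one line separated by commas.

Looking at the final sound of each stem: -obo when the stem ends in a voiceless consonant (*rakidih*, *dapok*); -ja when the stem ends in a voiced consonant (*nazig*, *huzib*, *lonejwov*); -om when the stem ends in a vowel (*rune*, *joeru*, *ivula*).
Since the final sound of *e* is /e/ (a vowel), it takes -om, giving *eom*.
The final sound of *gih* is /h/, which is a voiceless consonant, so the suffix is -obo, giving *gihobo*.
*ab*: final sound = /b/, a voiced consonant → -ja → *abja*.

eom, gihobo, abja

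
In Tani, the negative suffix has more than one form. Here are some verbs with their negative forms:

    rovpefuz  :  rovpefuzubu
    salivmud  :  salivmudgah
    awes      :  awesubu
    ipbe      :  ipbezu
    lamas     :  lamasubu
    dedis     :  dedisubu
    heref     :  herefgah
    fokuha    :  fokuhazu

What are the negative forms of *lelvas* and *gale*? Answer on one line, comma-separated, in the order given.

lelvasubu, galezu

The suffix is conditioned by the final sound: -ubu when the stem ends in a sibilant (*rovpefuz*, *awes*, *lamas*, *dedis*); -gah when the stem ends in a non-sibilant consonant (*salivmud*, *heref*); -zu when the stem ends in a vowel (*ipbe*, *fokuha*).
*lelvas*: final sound = /s/, a sibilant → -ubu → *lelvasubu*.
Since the final sound of *gale* is /e/ (a vowel), it takes -zu, giving *galezu*.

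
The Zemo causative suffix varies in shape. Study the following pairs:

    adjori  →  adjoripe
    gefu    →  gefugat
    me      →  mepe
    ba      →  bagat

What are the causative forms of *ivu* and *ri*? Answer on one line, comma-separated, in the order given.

ivugat, ripe

The alternation tracks the last vowel of the stem — -pe when the last vowel of the stem is a front vowel (*adjori*, *me*); -gat when the last vowel of the stem is a back vowel (*gefu*, *ba*).
*ivu* — last vowel /u/ (a back vowel) → -gat → *ivugat*.
Since the last vowel of *ri* is /i/ (a front vowel), it takes -pe, giving *ripe*.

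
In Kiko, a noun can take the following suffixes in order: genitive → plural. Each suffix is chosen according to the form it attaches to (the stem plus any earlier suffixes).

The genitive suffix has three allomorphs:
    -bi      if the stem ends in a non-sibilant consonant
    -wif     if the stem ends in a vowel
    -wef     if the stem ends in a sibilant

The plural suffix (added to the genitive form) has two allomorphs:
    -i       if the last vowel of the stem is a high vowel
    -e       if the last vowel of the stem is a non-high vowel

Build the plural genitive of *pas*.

*pas*: final sound = /s/, a sibilant → -wef → *paswef*.
The last vowel of the genitive form *paswef* is /e/, which is a non-high vowel, so the plural suffix is -e, giving *paswefe*.

paswefe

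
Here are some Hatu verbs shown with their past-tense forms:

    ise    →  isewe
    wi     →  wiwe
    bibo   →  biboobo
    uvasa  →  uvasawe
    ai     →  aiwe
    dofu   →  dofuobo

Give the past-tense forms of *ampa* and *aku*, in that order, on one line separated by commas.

The alternation tracks the last vowel of the stem — -obo when the last vowel of the stem is a rounded vowel (*bibo*, *dofu*); -we when the last vowel of the stem is an unrounded vowel (*ise*, *wi*, *uvasa*, *ai*).
The last vowel of *ampa* is /a/, which is an unrounded vowel, so the suffix is -we, giving *ampawe*.
Since the last vowel of *aku* is /u/ (a rounded vowel), it takes -obo, giving *akuobo*.

ampawe, akuobo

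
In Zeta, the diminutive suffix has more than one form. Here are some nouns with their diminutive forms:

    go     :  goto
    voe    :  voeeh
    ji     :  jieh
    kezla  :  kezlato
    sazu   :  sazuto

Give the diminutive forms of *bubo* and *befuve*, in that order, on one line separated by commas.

buboto, befuveeh

Looking at the last vowel of each stem: -eh when the last vowel of the stem is a front vowel (*voe*, *ji*); -to when the last vowel of the stem is a back vowel (*go*, *kezla*, *sazu*).
The last vowel of *bubo* is /o/, which is a back vowel, so the suffix is -to, giving *buboto*.
*befuve*: last vowel = /e/, a front vowel → -eh → *befuveeh*.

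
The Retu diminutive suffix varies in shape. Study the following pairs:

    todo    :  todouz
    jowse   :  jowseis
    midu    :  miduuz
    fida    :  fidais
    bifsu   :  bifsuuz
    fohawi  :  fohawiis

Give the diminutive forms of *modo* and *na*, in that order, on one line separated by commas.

The pattern is rounding harmony: -uz when the last vowel of the stem is a rounded vowel (*todo*, *midu*, *bifsu*); -is when the last vowel of the stem is an unrounded vowel (*jowse*, *fida*, *fohawi*).
*modo*: last vowel = /o/, a rounded vowel → -uz → *modouz*.
The last vowel of *na* is /a/, which is an unrounded vowel, so the suffix is -is, giving *nais*.

modouz, nais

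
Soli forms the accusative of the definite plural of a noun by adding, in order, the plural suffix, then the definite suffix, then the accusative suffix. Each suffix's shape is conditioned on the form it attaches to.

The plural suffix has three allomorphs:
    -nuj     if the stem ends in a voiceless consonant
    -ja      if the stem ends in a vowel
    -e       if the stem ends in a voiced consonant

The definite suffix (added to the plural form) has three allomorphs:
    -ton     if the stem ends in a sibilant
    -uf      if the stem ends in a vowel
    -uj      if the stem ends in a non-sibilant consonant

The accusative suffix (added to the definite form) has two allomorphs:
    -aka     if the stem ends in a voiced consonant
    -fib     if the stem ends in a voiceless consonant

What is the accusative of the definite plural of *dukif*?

Since the final sound of *dukif* is /f/ (a voiceless consonant), it takes -nuj, giving *dukifnuj*.
The plural form *dukifnuj*: final sound = /j/, a non-sibilant consonant → -uj → *dukifnujuj*.
The definite form *dukifnujuj*: final consonant = /j/, voiced → -aka → *dukifnujujaka*.

dukifnujujaka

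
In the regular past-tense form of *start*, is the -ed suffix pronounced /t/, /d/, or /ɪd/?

/ɪd/

The stem *start* ends in /t/ or /d/.
The -ed suffix is realized as /ɪd/ after /t, d/; as /t/ after other voiceless consonants; and as /d/ after other voiced sounds.
So -ed on *start* is pronounced /ɪd/.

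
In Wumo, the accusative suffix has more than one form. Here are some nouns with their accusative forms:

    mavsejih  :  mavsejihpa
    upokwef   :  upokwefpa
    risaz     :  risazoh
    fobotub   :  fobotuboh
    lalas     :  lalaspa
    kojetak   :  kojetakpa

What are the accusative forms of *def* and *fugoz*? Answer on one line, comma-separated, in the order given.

defpa, fugozoh

Looking at the final consonant of each stem: -pa when the stem ends in a voiceless consonant (*mavsejih*, *upokwef*, *lalas*, *kojetak*); -oh when the stem ends in a voiced consonant (*risaz*, *fobotub*).
The final consonant of *def* is /f/, which is voiceless, so the suffix is -pa, giving *defpa*.
The final consonant of *fugoz* is /z/, which is voiced, so the suffix is -oh, giving *fugozoh*.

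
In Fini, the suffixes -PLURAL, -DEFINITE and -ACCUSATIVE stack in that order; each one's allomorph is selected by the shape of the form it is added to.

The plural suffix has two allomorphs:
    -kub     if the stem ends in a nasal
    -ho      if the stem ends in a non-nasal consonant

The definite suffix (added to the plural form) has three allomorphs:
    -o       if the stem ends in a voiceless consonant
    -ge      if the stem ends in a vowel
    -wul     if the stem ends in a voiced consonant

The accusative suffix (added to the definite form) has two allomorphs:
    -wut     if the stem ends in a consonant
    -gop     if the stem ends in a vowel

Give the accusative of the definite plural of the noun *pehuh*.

Since the final consonant of *pehuh* is /h/ (non-nasal), it takes -ho, giving *pehuhho*.
The plural form *pehuhho*: final sound = /o/, a vowel → -ge → *pehuhhoge*.
The definite form *pehuhhoge* — final sound /e/ (a vowel) → -gop → *pehuhhogegop*.

pehuhhogegop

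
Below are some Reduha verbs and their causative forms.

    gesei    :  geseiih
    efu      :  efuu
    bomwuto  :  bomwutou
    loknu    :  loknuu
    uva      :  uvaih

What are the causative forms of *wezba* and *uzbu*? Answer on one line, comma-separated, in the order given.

The suffix is conditioned by the last vowel: -u when the last vowel of the stem is a rounded vowel (*efu*, *bomwuto*, *loknu*); -ih when the last vowel of the stem is an unrounded vowel (*gesei*, *uva*).
The last vowel of *wezba* is /a/, which is an unrounded vowel, so the suffix is -ih, giving *wezbaih*.
*uzbu*: last vowel = /u/, a rounded vowel → -u → *uzbuu*.

wezbaih, uzbuu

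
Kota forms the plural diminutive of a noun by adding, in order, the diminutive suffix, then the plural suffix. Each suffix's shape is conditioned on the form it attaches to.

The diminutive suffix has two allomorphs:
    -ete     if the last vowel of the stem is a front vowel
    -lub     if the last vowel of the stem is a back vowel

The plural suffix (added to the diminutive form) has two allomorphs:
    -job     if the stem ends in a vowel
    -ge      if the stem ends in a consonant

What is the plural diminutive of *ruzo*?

*ruzo*: last vowel = /o/, a back vowel → -lub → *ruzolub*.
The final sound of the diminutive form *ruzolub* is /b/, which is a consonant, so the plural suffix is -ge, giving *ruzolubge*.

ruzolubge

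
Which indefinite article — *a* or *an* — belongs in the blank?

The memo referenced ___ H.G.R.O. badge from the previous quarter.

The indefinite article is chosen by the initial *sound* of the following word, not its spelling.
The initialism *H.G.R.O.* is read letter by letter; the first letter, H, is pronounced /eɪtʃ/, which begins with a vowel sound.
So the article is *an*: The memo referenced an H.G.R.O. badge from the previous quarter.

an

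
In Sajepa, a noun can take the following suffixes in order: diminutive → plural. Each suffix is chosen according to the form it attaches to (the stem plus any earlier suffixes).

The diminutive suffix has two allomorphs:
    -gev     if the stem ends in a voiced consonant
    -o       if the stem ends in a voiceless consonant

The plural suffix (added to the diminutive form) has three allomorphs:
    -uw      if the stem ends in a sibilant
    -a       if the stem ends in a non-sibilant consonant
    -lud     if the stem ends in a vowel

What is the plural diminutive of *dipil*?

dipilgeva

*dipil* — final consonant /l/ (voiced) → -gev → *dipilgev*.
The diminutive form *dipilgev* — final sound /v/ (a non-sibilant consonant) → -a → *dipilgeva*.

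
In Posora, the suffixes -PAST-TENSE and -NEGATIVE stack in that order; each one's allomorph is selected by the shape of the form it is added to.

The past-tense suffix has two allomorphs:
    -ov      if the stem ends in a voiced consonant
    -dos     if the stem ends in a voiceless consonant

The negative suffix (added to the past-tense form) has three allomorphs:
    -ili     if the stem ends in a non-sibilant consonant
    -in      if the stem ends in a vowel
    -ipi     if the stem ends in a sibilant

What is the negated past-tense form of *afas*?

Since the final consonant of *afas* is /s/ (voiceless), it takes -dos, giving *afasdos*.
The past-tense form *afasdos* — final sound /s/ (a sibilant) → -ipi → *afasdosipi*.

afasdosipi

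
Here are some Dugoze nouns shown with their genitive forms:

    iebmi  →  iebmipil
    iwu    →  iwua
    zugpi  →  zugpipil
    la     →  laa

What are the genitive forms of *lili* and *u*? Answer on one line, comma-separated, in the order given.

lilipil, ua

The alternation tracks the last vowel of the stem — -pil when the last vowel of the stem is a front vowel (*iebmi*, *zugpi*); -a when the last vowel of the stem is a back vowel (*iwu*, *la*).
*lili* — last vowel /i/ (a front vowel) → -pil → *lilipil*.
The last vowel of *u* is /u/, which is a back vowel, so the suffix is -a, giving *ua*.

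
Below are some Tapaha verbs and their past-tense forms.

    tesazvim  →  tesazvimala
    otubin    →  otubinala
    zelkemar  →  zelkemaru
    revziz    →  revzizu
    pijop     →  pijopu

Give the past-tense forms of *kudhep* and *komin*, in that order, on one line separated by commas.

The suffix is conditioned by the final consonant: -ala when the stem ends in a nasal (*tesazvim*, *otubin*); -u when the stem ends in a non-nasal consonant (*zelkemar*, *revziz*, *pijop*).
Since the final consonant of *kudhep* is /p/ (non-nasal), it takes -u, giving *kudhepu*.
The final consonant of *komin* is /n/, which is a nasal, so the suffix is -ala, giving *kominala*.

kudhepu, kominala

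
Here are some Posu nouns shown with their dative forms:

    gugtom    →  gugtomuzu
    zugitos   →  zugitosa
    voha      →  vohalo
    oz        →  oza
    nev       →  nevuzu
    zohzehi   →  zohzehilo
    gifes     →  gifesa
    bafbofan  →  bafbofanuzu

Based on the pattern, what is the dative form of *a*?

alo

Looking at the final sound of each stem: -a when the stem ends in a sibilant (*zugitos*, *oz*, *gifes*); -uzu when the stem ends in a non-sibilant consonant (*gugtom*, *nev*, *bafbofan*); -lo when the stem ends in a vowel (*voha*, *zohzehi*).
*a* — final sound /a/ (a vowel) → -lo → *alo*.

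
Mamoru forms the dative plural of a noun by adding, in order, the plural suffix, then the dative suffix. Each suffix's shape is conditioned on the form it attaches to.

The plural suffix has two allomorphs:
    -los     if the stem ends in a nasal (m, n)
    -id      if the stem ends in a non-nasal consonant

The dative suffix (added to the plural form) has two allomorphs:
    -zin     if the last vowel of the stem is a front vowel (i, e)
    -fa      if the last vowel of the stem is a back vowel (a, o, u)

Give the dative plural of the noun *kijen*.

kijenlosfa

*kijen* — final consonant /n/ (a nasal) → -los → *kijenlos*.
The last vowel of the plural form *kijenlos* is /o/, which is a back vowel, so the dative suffix is -fa, giving *kijenlosfa*.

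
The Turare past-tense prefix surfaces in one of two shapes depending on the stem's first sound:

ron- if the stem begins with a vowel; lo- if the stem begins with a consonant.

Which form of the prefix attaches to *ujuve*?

ron-

*ujuve* — first sound /u/ (a vowel) → ron-.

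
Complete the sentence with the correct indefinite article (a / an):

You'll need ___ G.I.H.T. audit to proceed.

a

The indefinite article is chosen by the initial *sound* of the following word, not its spelling.
The initialism *G.I.H.T.* is read letter by letter; the first letter, G, is pronounced /dʒiː/, which begins with a consonant sound.
So the article is *a*: You'll need a G.I.H.T. audit to proceed.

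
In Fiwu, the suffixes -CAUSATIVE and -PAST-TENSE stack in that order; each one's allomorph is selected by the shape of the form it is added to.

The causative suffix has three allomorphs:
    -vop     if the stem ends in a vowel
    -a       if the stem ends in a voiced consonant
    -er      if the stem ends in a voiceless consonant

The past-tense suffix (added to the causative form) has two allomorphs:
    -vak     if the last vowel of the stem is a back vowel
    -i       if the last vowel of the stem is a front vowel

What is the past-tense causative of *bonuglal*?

*bonuglal* — final sound /l/ (a voiced consonant) → -a → *bonuglala*.
The last vowel of the causative form *bonuglala* is /a/, which is a back vowel, so the past-tense suffix is -vak, giving *bonuglalavak*.

bonuglalavak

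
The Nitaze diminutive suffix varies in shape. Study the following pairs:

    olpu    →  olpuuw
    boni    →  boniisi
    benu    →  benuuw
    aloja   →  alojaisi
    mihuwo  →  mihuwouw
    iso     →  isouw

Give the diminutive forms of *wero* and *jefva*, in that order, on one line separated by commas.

The pattern is rounding harmony: -uw when the last vowel of the stem is a rounded vowel (*olpu*, *benu*, *mihuwo*, *iso*); -isi when the last vowel of the stem is an unrounded vowel (*boni*, *aloja*).
*wero*: last vowel = /o/, a rounded vowel → -uw → *werouw*.
The last vowel of *jefva* is /a/, which is an unrounded vowel, so the suffix is -isi, giving *jefvaisi*.

werouw, jefvaisi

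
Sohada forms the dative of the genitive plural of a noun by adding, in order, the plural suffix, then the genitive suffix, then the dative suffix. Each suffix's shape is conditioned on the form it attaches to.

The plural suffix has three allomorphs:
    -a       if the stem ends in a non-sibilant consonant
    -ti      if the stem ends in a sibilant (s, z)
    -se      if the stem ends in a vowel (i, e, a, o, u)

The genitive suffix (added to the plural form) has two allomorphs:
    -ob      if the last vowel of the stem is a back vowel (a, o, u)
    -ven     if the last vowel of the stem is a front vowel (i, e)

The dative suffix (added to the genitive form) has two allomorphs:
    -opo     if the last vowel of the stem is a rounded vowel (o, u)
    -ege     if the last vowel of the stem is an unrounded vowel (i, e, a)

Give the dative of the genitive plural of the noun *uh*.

*uh* — final sound /h/ (a non-sibilant consonant) → -a → *uha*.
The plural form *uha* — last vowel /a/ (a back vowel) → -ob → *uhaob*.
Since the last vowel of the genitive form *uhaob* is /o/ (a rounded vowel), it takes -opo, giving *uhaobopo*.

uhaobopo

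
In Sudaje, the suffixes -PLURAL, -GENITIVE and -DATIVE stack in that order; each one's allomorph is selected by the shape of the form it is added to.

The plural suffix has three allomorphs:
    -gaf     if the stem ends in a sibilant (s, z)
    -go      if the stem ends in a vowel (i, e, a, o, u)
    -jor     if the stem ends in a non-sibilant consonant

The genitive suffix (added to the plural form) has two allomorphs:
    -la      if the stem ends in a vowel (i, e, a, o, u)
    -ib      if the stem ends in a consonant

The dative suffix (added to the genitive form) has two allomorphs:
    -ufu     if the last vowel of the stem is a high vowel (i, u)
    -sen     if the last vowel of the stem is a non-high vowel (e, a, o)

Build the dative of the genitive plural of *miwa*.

miwagolasen

Since the final sound of *miwa* is /a/ (a vowel), it takes -go, giving *miwago*.
The final sound of the plural form *miwago* is /o/, which is a vowel, so the genitive suffix is -la, giving *miwagola*.
The last vowel of the genitive form *miwagola* is /a/, which is a non-high vowel, so the dative suffix is -sen, giving *miwagolasen*.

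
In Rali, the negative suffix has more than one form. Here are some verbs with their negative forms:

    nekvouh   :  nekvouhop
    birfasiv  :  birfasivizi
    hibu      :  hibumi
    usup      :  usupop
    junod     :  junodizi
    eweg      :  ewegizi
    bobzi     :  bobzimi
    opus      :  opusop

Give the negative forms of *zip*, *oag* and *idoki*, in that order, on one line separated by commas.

The alternation tracks the final sound of the stem — -op when the stem ends in a voiceless consonant (*nekvouh*, *usup*, *opus*); -izi when the stem ends in a voiced consonant (*birfasiv*, *junod*, *eweg*); -mi when the stem ends in a vowel (*hibu*, *bobzi*).
The final sound of *zip* is /p/, which is a voiceless consonant, so the suffix is -op, giving *zipop*.
*oag*: final sound = /g/, a voiced consonant → -izi → *oagizi*.
*idoki*: final sound = /i/, a vowel → -mi → *idokimi*.

zipop, oagizi, idokimi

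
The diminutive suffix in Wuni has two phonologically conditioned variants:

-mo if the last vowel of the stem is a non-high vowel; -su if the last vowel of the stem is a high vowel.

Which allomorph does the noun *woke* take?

-mo

Since the last vowel of *woke* is /e/ (a non-high vowel), it takes -mo.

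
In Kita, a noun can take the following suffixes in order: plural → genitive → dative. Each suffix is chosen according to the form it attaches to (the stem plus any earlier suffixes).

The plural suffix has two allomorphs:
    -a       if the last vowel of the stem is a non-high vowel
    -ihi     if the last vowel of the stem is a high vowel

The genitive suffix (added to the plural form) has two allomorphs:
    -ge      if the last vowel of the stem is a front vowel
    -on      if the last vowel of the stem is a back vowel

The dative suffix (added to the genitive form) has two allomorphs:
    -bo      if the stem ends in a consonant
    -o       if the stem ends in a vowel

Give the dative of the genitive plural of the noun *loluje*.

*loluje*: last vowel = /e/, a non-high vowel → -a → *lolujea*.
The plural form *lolujea* — last vowel /a/ (a back vowel) → -on → *lolujeaon*.
The genitive form *lolujeaon*: final sound = /n/, a consonant → -bo → *lolujeaonbo*.

lolujeaonbo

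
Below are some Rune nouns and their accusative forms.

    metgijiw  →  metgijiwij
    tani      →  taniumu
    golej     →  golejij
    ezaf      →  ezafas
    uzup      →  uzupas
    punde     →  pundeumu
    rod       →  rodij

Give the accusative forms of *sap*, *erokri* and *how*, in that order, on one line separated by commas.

sapas, erokriumu, howij

Looking at the final sound of each stem: -as when the stem ends in a voiceless consonant (*ezaf*, *uzup*); -ij when the stem ends in a voiced consonant (*metgijiw*, *golej*, *rod*); -umu when the stem ends in a vowel (*tani*, *punde*).
*sap* — final sound /p/ (a voiceless consonant) → -as → *sapas*.
The final sound of *erokri* is /i/, which is a vowel, so the suffix is -umu, giving *erokriumu*.
Since the final sound of *how* is /w/ (a voiced consonant), it takes -ij, giving *howij*.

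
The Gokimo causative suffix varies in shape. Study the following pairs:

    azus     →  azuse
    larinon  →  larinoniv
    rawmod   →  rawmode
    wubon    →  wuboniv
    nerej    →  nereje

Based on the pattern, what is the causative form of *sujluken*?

sujlukeniv

The pattern is nasality of the final consonant: -iv when the stem ends in a nasal (*larinon*, *wubon*); -e when the stem ends in a non-nasal consonant (*azus*, *rawmod*, *nerej*).
The final consonant of *sujluken* is /n/, which is a nasal, so the suffix is -iv, giving *sujlukeniv*.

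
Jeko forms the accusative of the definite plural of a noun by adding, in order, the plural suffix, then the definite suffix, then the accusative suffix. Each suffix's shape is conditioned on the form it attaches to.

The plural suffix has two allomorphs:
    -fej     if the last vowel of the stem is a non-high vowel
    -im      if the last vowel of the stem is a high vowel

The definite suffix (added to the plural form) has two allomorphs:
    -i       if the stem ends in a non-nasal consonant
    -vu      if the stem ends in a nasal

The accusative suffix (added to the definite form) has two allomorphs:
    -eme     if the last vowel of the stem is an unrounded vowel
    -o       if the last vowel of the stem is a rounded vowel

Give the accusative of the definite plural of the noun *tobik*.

tobikimvuo

*tobik* — last vowel /i/ (a high vowel) → -im → *tobikim*.
The plural form *tobikim* — final consonant /m/ (a nasal) → -vu → *tobikimvu*.
The definite form *tobikimvu* — last vowel /u/ (a rounded vowel) → -o → *tobikimvuo*.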